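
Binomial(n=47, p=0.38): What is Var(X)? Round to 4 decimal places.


Var = n*p*(1-p) = 47 * 0.38 * 0.62 = 11.0732

11.0732


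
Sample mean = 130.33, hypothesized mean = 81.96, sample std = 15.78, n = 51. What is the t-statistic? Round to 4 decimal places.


t = (xbar - mu0) / (s/sqrt(n))
xbar - mu0 = 130.33 - 81.96 = 48.37
sqrt(51) ≈ 7.14142843
s/sqrt(n) = 15.78 / 7.14142843 ≈ 2.20964197
t = 48.37 / 2.20964197 ≈ 21.890424

21.8904


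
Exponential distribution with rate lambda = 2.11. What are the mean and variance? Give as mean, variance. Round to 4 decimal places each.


mean = 1/lam, var = 1/lam^2
mean = 1 / 2.11 = 100/211 ≈ 0.473934
lam^2 = 2.11^2 = 4.4521
var = 1 / 4.4521 ≈ 0.224613

0.4739, 0.2246


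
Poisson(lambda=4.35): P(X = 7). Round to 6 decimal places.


P = e^(-lam) * lam^k / k!
e^(-4.35) ≈ 0.01290681
lam^k = 4.35^7 ≈ 29473.030850
k! = 7! = 5040
P = 0.01290681 * 29473.030850 / 5040 ≈ 0.075477

0.075477


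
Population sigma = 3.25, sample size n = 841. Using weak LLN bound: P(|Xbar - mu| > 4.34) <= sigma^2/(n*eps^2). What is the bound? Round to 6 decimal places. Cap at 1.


bound = min(1, sigma^2/(n*eps^2))
sigma^2 = 3.25^2 = 10.5625
n*eps^2 = 841 * 4.34^2 = 841 * 18.8356 = 15840.7396
sigma^2/(n*eps^2) = 10.5625 / 15840.7396 ≈ 0.00066679

0.000667


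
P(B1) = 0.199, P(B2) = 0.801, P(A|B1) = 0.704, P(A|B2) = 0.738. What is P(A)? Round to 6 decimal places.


P(A) = P(A|B1)*P(B1) + P(A|B2)*P(B2)
P(A|B1)*P(B1) = 0.704 * 0.199 = 0.140096
P(A|B2)*P(B2) = 0.738 * 0.801 = 0.591138
P(A) = 0.140096 + 0.591138 = 0.731234

0.731234


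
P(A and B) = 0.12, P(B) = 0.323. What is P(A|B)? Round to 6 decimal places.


P(A|B) = P(A and B) / P(B) = 0.12 / 0.323 = 120/323 ≈ 0.37151703

0.371517


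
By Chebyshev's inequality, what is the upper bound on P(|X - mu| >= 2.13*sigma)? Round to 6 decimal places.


P <= 1/k^2
k^2 = 2.13^2 = 4.5369
1/k^2 = 1 / 4.5369 ≈ 0.22041482

0.220415


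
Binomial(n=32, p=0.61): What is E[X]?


E[X] = n*p = 32 * 0.61 = 19.52

19.52


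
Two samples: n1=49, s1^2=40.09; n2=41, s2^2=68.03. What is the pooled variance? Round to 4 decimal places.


sp^2 = ((n1-1)*s1^2 + (n2-1)*s2^2)/(n1+n2-2)
(n1-1)*s1^2 = 48 * 40.09 = 1924.32
(n2-1)*s2^2 = 40 * 68.03 = 2721.2
numerator = 1924.32 + 2721.2 = 4645.52
n1+n2-2 = 88
sp^2 = 4645.52 / 88 = 52.79

52.7900


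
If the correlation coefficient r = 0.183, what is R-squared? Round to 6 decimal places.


R^2 = r^2 = (0.183)^2 = 0.033489

0.033489


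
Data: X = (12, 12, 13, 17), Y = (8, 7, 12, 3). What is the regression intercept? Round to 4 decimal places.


a = ybar - b*xbar, where b = sum((xi-xbar)(yi-ybar)) / sum((xi-xbar)^2)
n = 4, xbar = 54/4 = 13.5, ybar = 30/4 = 7.5
Sxy = sum((xi-xbar)(yi-ybar)) = -18
Sxx = sum((xi-xbar)^2) = 17
b = Sxy / Sxx = -18/17 ≈ -1.058824
a = 7.5 - (-1.058824) * 13.5 = 741/34 ≈ 21.794118

21.7941


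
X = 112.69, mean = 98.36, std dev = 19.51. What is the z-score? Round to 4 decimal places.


z = (X - mu) / sigma
X - mu = 112.69 - 98.36 = 14.33
z = 14.33 / 19.51 = 1433/1951 ≈ 0.734495

0.7345


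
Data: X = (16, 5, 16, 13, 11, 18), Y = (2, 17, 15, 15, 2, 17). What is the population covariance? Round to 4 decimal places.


Cov = (1/n)*sum((xi-xbar)(yi-ybar))
n = 6, xbar = 79/6 ≈ 13.166667, ybar = 68/6 = 34/3 ≈ 11.333333
sum((xi-xbar)(yi-ybar)) = -46/3 ≈ -15.333333
Cov = -15.333333 / 6 = -23/9 ≈ -2.555556

-2.5556


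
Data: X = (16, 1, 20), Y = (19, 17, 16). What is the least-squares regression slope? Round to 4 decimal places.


b = sum((xi-xbar)(yi-ybar)) / sum((xi-xbar)^2)
n = 3, xbar = 37/3 ≈ 12.333333, ybar = 52/3 ≈ 17.333333
Sxy = sum((xi-xbar)(yi-ybar)) = -1/3 ≈ -0.333333
Sxx = sum((xi-xbar)^2) = 602/3 ≈ 200.666667
b = Sxy / Sxx = -1/602 ≈ -0.001661

-0.0017


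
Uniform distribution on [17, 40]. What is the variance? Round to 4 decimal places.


Var = (b-a)^2 / 12
(b-a)^2 = (40 - 17)^2 = 529
Var = 529/12 ≈ 44.083333

44.0833


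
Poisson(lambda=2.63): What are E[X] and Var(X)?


E[X] = Var(X) = lambda = 2.63

2.63, 2.63


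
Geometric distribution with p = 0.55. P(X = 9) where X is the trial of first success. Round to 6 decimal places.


P = (1-p)^(k-1) * p
(1-p)^(k-1) = 0.45^8 ≈ 0.001681513
P = 0.001681513 * 0.55 ≈ 0.0009248319

0.000925


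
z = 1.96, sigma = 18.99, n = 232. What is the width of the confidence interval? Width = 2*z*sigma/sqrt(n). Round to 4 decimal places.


width = 2*z*sigma/sqrt(n)
2*z*sigma = 2 * 1.96 * 18.99 = 74.4408
sqrt(232) ≈ 15.231546
width = 74.4408 / 15.231546 ≈ 4.887278

4.8873


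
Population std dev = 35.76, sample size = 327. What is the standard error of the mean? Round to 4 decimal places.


SE = sigma / sqrt(n)
sqrt(327) ≈ 18.083141
SE = 35.76 / 18.083141 ≈ 1.977533

1.9775


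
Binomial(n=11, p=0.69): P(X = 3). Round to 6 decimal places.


P = C(n,k) * p^k * (1-p)^(n-k)
C(11,3) = 165
p^k = 0.69^3 = 0.328509
(1-p)^(n-k) = 0.31^8 ≈ 0.00008528910
P = 165 * 0.328509 * 0.00008528910 ≈ 0.004623

0.004623


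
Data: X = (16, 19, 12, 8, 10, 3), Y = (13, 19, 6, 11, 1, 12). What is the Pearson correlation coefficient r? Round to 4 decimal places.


r = sum((xi-xbar)(yi-ybar)) / sqrt(sum((xi-xbar)^2) * sum((yi-ybar)^2))
n = 6, xbar = 68/6 = 34/3 ≈ 11.333333, ybar = 62/6 = 31/3 ≈ 10.333333
Sxy = sum((xi-xbar)(yi-ybar)) = 217/3 ≈ 72.333333
Sxx = sum((xi-xbar)^2) = 490/3 ≈ 163.333333
Syy = sum((yi-ybar)^2) = 574/3 ≈ 191.333333
sqrt(Sxx*Syy) ≈ 176.779838
r = Sxy / sqrt(Sxx*Syy) = 72.333333 / 176.779838 ≈ 0.409172

0.4092


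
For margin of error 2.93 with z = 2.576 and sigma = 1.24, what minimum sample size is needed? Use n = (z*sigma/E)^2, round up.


z*sigma/E = 2.576 * 1.24 / 2.93 ≈ 1.090184
(z*sigma/E)^2 ≈ 1.188502
round up: n = 2

2


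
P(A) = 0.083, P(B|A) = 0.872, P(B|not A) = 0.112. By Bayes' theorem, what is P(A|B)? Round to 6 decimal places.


P(A|B) = P(B|A)*P(A) / P(B), P(B) = P(B|A)*P(A) + P(B|not A)*P(not A)
P(B|A)*P(A) = 0.872 * 0.083 = 0.072376
P(B|not A)*P(not A) = 0.112 * 0.917 = 0.102704
P(B) = 0.072376 + 0.102704 = 0.17508
P(A|B) = 0.072376 / 0.17508 ≈ 0.41338817

0.413388


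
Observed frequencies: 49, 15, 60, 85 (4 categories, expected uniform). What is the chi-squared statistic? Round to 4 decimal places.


chi2 = sum((O-E)^2/E), E = total/4
total = 209, E = 209/4 = 52.25
(49 - 52.25)^2 / 52.25 = 10.5625 / 52.25 = 169/836 ≈ 0.202153
(15 - 52.25)^2 / 52.25 = 1387.5625 / 52.25 = 22201/836 ≈ 26.556220
(60 - 52.25)^2 / 52.25 = 60.0625 / 52.25 = 961/836 ≈ 1.149522
(85 - 52.25)^2 / 52.25 = 1072.5625 / 52.25 = 17161/836 ≈ 20.527512
chi2 = 10123/209 ≈ 48.435407

48.4354


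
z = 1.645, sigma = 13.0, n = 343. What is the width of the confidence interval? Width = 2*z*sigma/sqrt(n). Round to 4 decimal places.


width = 2*z*sigma/sqrt(n)
2*z*sigma = 2 * 1.645 * 13.0 = 42.77
sqrt(343) ≈ 18.520259
width = 42.77 / 18.520259 ≈ 2.309363

2.3094


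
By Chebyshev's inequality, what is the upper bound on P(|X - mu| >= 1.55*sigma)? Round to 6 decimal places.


P <= 1/k^2
k^2 = 1.55^2 = 2.4025
1/k^2 = 1 / 2.4025 = 400/961 ≈ 0.41623309

0.416233


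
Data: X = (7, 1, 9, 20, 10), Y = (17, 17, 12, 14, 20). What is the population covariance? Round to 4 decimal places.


Cov = (1/n)*sum((xi-xbar)(yi-ybar))
n = 5, xbar = 47/5 = 9.4, ybar = 80/5 = 16
sum((xi-xbar)(yi-ybar)) = -28
Cov = -28 / 5 = -5.6

-5.6000


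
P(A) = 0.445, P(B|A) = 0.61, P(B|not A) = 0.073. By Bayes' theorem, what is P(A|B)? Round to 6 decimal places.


P(A|B) = P(B|A)*P(A) / P(B), P(B) = P(B|A)*P(A) + P(B|not A)*P(not A)
P(B|A)*P(A) = 0.61 * 0.445 = 0.27145
P(B|not A)*P(not A) = 0.073 * 0.555 = 0.040515
P(B) = 0.27145 + 0.040515 = 0.311965
P(A|B) = 0.27145 / 0.311965 ≈ 0.87012966

0.870130


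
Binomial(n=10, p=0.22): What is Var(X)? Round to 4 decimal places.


Var = n*p*(1-p) = 10 * 0.22 * 0.78 = 1.716

1.7160


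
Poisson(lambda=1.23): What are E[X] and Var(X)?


E[X] = Var(X) = lambda = 1.23

1.23, 1.23


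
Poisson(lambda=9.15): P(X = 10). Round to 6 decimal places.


P = e^(-lam) * lam^k / k!
e^(-9.15) ≈ 0.0001062198
lam^k = 9.15^10 ≈ 4113494686.599761
k! = 10! = 3628800
P = 0.0001062198 * 4113494686.599761 / 3628800 ≈ 0.120407

0.120407


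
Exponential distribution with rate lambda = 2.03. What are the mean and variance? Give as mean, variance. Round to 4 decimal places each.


mean = 1/lam, var = 1/lam^2
mean = 1 / 2.03 = 100/203 ≈ 0.492611
lam^2 = 2.03^2 = 4.1209
var = 1 / 4.1209 ≈ 0.242665

0.4926, 0.2427


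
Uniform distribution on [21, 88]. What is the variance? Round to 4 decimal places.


Var = (b-a)^2 / 12
(b-a)^2 = (88 - 21)^2 = 4489
Var = 4489/12 ≈ 374.083333

374.0833


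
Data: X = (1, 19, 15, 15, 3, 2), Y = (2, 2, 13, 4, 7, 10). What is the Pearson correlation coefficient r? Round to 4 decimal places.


r = sum((xi-xbar)(yi-ybar)) / sqrt(sum((xi-xbar)^2) * sum((yi-ybar)^2))
n = 6, xbar = 55/6 ≈ 9.166667, ybar = 38/6 = 19/3 ≈ 6.333333
Sxy = sum((xi-xbar)(yi-ybar)) = -37/3 ≈ -12.333333
Sxx = sum((xi-xbar)^2) = 1925/6 ≈ 320.833333
Syy = sum((yi-ybar)^2) = 304/3 ≈ 101.333333
sqrt(Sxx*Syy) ≈ 180.308378
r = Sxy / sqrt(Sxx*Syy) = -12.333333 / 180.308378 ≈ -0.068401

-0.0684


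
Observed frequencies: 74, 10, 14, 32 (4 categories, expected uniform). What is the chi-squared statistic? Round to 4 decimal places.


chi2 = sum((O-E)^2/E), E = total/4
total = 130, E = 130/4 = 32.5
(74 - 32.5)^2 / 32.5 = 1722.25 / 32.5 = 6889/130 ≈ 52.992308
(10 - 32.5)^2 / 32.5 = 506.25 / 32.5 = 405/26 ≈ 15.576923
(14 - 32.5)^2 / 32.5 = 342.25 / 32.5 = 1369/130 ≈ 10.530769
(32 - 32.5)^2 / 32.5 = 0.25 / 32.5 = 1/130 ≈ 0.007692
chi2 = 5142/65 ≈ 79.107692

79.1077


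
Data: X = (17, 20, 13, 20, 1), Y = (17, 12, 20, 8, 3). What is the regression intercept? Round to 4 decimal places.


a = ybar - b*xbar, where b = sum((xi-xbar)(yi-ybar)) / sum((xi-xbar)^2)
n = 5, xbar = 71/5 = 14.2, ybar = 60/5 = 12
Sxy = sum((xi-xbar)(yi-ybar)) = 100
Sxx = sum((xi-xbar)^2) = 250.8
b = Sxy / Sxx = 250/627 ≈ 0.398724
a = 12 - 0.398724 * 14.2 = 3974/627 ≈ 6.338118

6.3381


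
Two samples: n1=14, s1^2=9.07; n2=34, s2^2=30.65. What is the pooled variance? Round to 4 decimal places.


sp^2 = ((n1-1)*s1^2 + (n2-1)*s2^2)/(n1+n2-2)
(n1-1)*s1^2 = 13 * 9.07 = 117.91
(n2-1)*s2^2 = 33 * 30.65 = 1011.45
numerator = 117.91 + 1011.45 = 1129.36
n1+n2-2 = 46
sp^2 = 1129.36 / 46 = 14117/575 ≈ 24.551304

24.5513


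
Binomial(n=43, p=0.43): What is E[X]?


E[X] = n*p = 43 * 0.43 = 18.49

18.49


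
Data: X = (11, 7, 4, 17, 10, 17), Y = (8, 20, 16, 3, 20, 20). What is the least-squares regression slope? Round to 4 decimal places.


b = sum((xi-xbar)(yi-ybar)) / sum((xi-xbar)^2)
n = 6, xbar = 66/6 = 11, ybar = 87/6 = 14.5
Sxy = sum((xi-xbar)(yi-ybar)) = -74
Sxx = sum((xi-xbar)^2) = 138
b = Sxy / Sxx = -37/69 ≈ -0.536232

-0.5362


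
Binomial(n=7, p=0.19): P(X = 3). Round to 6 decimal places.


P = C(n,k) * p^k * (1-p)^(n-k)
C(7,3) = 35
p^k = 0.19^3 = 0.006859
(1-p)^(n-k) = 0.81^4 ≈ 0.4304672
P = 35 * 0.006859 * 0.4304672 ≈ 0.103340

0.103340


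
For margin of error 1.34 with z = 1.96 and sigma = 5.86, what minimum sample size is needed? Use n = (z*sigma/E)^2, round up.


z*sigma/E = 1.96 * 5.86 / 1.34 = 14357/1675 ≈ 8.571343
(z*sigma/E)^2 ≈ 73.467926
round up: n = 74

74


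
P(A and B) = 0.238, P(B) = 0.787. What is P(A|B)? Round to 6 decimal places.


P(A|B) = P(A and B) / P(B) = 0.238 / 0.787 = 238/787 ≈ 0.30241423

0.302414


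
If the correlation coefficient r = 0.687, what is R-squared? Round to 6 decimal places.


R^2 = r^2 = (0.687)^2 = 0.471969

0.471969


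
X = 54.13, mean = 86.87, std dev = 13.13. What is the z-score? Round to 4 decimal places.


z = (X - mu) / sigma
X - mu = 54.13 - 86.87 = -32.74
z = -32.74 / 13.13 = -3274/1313 ≈ -2.493526

-2.4935


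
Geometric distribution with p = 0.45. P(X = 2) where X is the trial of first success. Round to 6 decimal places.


P = (1-p)^(k-1) * p
(1-p)^(k-1) = 0.55^1 = 0.55
P = 0.55 * 0.45 = 0.2475

0.247500


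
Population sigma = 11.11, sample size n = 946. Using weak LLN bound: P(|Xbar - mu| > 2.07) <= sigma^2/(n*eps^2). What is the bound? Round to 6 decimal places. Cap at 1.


bound = min(1, sigma^2/(n*eps^2))
sigma^2 = 11.11^2 = 123.4321
n*eps^2 = 946 * 2.07^2 = 946 * 4.2849 = 4053.5154
sigma^2/(n*eps^2) = 123.4321 / 4053.5154 ≈ 0.03045063

0.030451


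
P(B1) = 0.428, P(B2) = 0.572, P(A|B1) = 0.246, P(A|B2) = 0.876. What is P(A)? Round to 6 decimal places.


P(A) = P(A|B1)*P(B1) + P(A|B2)*P(B2)
P(A|B1)*P(B1) = 0.246 * 0.428 = 0.105288
P(A|B2)*P(B2) = 0.876 * 0.572 = 0.501072
P(A) = 0.105288 + 0.501072 = 0.60636

0.606360


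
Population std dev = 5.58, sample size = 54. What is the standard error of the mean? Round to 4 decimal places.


SE = sigma / sqrt(n)
sqrt(54) ≈ 7.348469
SE = 5.58 / 7.348469 ≈ 0.759342

0.7593


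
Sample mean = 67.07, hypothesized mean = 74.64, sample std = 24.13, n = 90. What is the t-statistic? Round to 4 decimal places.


t = (xbar - mu0) / (s/sqrt(n))
xbar - mu0 = 67.07 - 74.64 = -7.57
sqrt(90) ≈ 9.48683298
s/sqrt(n) = 24.13 / 9.48683298 ≈ 2.54352533
t = -7.57 / 2.54352533 ≈ -2.976184

-2.9762


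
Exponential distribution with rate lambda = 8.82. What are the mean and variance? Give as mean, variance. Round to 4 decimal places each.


mean = 1/lam, var = 1/lam^2
mean = 1 / 8.82 = 50/441 ≈ 0.113379
lam^2 = 8.82^2 = 77.7924
var = 1 / 77.7924 ≈ 0.012855

0.1134, 0.0129


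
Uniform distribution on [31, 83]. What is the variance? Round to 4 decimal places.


Var = (b-a)^2 / 12
(b-a)^2 = (83 - 31)^2 = 2704
Var = 2704/12 ≈ 225.333333

225.3333


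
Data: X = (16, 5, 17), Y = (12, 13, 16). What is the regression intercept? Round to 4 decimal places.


a = ybar - b*xbar, where b = sum((xi-xbar)(yi-ybar)) / sum((xi-xbar)^2)
n = 3, xbar = 38/3 ≈ 12.666667, ybar = 41/3 ≈ 13.666667
Sxy = sum((xi-xbar)(yi-ybar)) = 29/3 ≈ 9.666667
Sxx = sum((xi-xbar)^2) = 266/3 ≈ 88.666667
b = Sxy / Sxx = 29/266 ≈ 0.109023
a = 13.666667 - 0.109023 * 12.666667 = 86/7 ≈ 12.285714

12.2857


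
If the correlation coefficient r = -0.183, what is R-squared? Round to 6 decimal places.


R^2 = r^2 = (-0.183)^2 = 0.033489

0.033489


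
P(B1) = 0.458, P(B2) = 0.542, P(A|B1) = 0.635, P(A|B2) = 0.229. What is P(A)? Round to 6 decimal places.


P(A) = P(A|B1)*P(B1) + P(A|B2)*P(B2)
P(A|B1)*P(B1) = 0.635 * 0.458 = 0.29083
P(A|B2)*P(B2) = 0.229 * 0.542 = 0.124118
P(A) = 0.29083 + 0.124118 = 0.414948

0.414948


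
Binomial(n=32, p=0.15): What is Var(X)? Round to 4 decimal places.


Var = n*p*(1-p) = 32 * 0.15 * 0.85 = 4.08

4.0800


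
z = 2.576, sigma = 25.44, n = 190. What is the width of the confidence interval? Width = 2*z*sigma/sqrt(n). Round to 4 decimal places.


width = 2*z*sigma/sqrt(n)
2*z*sigma = 2 * 2.576 * 25.44 = 131.06688
sqrt(190) ≈ 13.784049
width = 131.06688 / 13.784049 ≈ 9.508591

9.5086


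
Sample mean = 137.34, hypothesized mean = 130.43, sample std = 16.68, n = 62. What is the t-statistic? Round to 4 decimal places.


t = (xbar - mu0) / (s/sqrt(n))
xbar - mu0 = 137.34 - 130.43 = 6.91
sqrt(62) ≈ 7.87400787
s/sqrt(n) = 16.68 / 7.87400787 ≈ 2.11836212
t = 6.91 / 2.11836212 ≈ 3.261954

3.2620


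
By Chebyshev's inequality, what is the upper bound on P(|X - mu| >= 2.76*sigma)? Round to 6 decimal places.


P <= 1/k^2
k^2 = 2.76^2 = 7.6176
1/k^2 = 1 / 7.6176 = 625/4761 ≈ 0.13127494

0.131275


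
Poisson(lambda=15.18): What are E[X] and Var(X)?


E[X] = Var(X) = lambda = 15.18

15.18, 15.18


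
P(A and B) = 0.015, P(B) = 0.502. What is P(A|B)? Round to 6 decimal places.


P(A|B) = P(A and B) / P(B) = 0.015 / 0.502 = 15/502 ≈ 0.02988048

0.029880


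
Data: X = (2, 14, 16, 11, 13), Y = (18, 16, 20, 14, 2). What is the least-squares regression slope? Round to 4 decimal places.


b = sum((xi-xbar)(yi-ybar)) / sum((xi-xbar)^2)
n = 5, xbar = 56/5 = 11.2, ybar = 70/5 = 14
Sxy = sum((xi-xbar)(yi-ybar)) = -24
Sxx = sum((xi-xbar)^2) = 118.8
b = Sxy / Sxx = -20/99 ≈ -0.202020

-0.2020


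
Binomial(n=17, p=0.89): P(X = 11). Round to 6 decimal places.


P = C(n,k) * p^k * (1-p)^(n-k)
C(17,11) = 12376
p^k = 0.89^11 ≈ 0.2775173
(1-p)^(n-k) = 0.11^6 = 0.000001771561
P = 12376 * 0.2775173 * 0.000001771561 ≈ 0.006085

0.006085


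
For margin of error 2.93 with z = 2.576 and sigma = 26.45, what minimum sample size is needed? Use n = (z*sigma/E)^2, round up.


z*sigma/E = 2.576 * 26.45 / 2.93 = 170338/7325 ≈ 23.254334
(z*sigma/E)^2 ≈ 540.764072
round up: n = 541

541


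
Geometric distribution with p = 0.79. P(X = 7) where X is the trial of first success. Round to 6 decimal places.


P = (1-p)^(k-1) * p
(1-p)^(k-1) = 0.21^6 ≈ 0.00008576612
P = 0.00008576612 * 0.79 ≈ 0.00006775524

0.000068


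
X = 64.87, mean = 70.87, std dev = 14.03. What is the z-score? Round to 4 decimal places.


z = (X - mu) / sigma
X - mu = 64.87 - 70.87 = -6
z = -6 / 14.03 = -600/1403 ≈ -0.427655

-0.4277


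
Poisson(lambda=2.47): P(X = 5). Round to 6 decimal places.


P = e^(-lam) * lam^k / k!
e^(-2.47) ≈ 0.08458486
lam^k = 2.47^5 ≈ 91.935823
k! = 5! = 120
P = 0.08458486 * 91.935823 / 120 ≈ 0.064803

0.064803


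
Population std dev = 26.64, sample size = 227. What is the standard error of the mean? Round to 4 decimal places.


SE = sigma / sqrt(n)
sqrt(227) ≈ 15.066519
SE = 26.64 / 15.066519 ≈ 1.768159

1.7682


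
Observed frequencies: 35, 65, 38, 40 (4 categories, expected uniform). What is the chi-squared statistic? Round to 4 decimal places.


chi2 = sum((O-E)^2/E), E = total/4
total = 178, E = 178/4 = 44.5
(35 - 44.5)^2 / 44.5 = 90.25 / 44.5 = 361/178 ≈ 2.028090
(65 - 44.5)^2 / 44.5 = 420.25 / 44.5 = 1681/178 ≈ 9.443820
(38 - 44.5)^2 / 44.5 = 42.25 / 44.5 = 169/178 ≈ 0.949438
(40 - 44.5)^2 / 44.5 = 20.25 / 44.5 = 81/178 ≈ 0.455056
chi2 = 1146/89 ≈ 12.876404

12.8764


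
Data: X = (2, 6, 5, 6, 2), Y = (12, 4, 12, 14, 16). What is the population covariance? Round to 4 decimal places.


Cov = (1/n)*sum((xi-xbar)(yi-ybar))
n = 5, xbar = 21/5 = 4.2, ybar = 58/5 = 11.6
sum((xi-xbar)(yi-ybar)) = -19.6
Cov = -19.6 / 5 = -3.92

-3.9200


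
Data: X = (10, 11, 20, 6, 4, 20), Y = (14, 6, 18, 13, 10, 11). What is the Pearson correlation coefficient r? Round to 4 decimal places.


r = sum((xi-xbar)(yi-ybar)) / sqrt(sum((xi-xbar)^2) * sum((yi-ybar)^2))
n = 6, xbar = 71/6 ≈ 11.833333, ybar = 72/6 = 12
Sxy = sum((xi-xbar)(yi-ybar)) = 52
Sxx = sum((xi-xbar)^2) = 1397/6 ≈ 232.833333
Syy = sum((yi-ybar)^2) = 82
sqrt(Sxx*Syy) ≈ 138.175010
r = Sxy / sqrt(Sxx*Syy) = 52 / 138.175010 ≈ 0.376334

0.3763


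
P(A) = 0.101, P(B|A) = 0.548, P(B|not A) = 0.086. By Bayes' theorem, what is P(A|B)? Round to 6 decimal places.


P(A|B) = P(B|A)*P(A) / P(B), P(B) = P(B|A)*P(A) + P(B|not A)*P(not A)
P(B|A)*P(A) = 0.548 * 0.101 = 0.055348
P(B|not A)*P(not A) = 0.086 * 0.899 = 0.077314
P(B) = 0.055348 + 0.077314 = 0.132662
P(A|B) = 0.055348 / 0.132662 ≈ 0.41721066

0.417211


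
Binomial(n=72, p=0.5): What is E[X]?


E[X] = n*p = 72 * 0.5 = 36

36


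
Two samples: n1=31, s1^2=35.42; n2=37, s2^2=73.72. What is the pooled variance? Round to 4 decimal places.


sp^2 = ((n1-1)*s1^2 + (n2-1)*s2^2)/(n1+n2-2)
(n1-1)*s1^2 = 30 * 35.42 = 1062.6
(n2-1)*s2^2 = 36 * 73.72 = 2653.92
numerator = 1062.6 + 2653.92 = 3716.52
n1+n2-2 = 66
sp^2 = 3716.52 / 66 = 30971/550 ≈ 56.310909

56.3109


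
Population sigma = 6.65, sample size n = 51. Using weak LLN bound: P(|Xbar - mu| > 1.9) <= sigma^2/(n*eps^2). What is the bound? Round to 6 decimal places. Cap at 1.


bound = min(1, sigma^2/(n*eps^2))
sigma^2 = 6.65^2 = 44.2225
n*eps^2 = 51 * 1.9^2 = 51 * 3.61 = 184.11
sigma^2/(n*eps^2) = 44.2225 / 184.11 = 49/204 ≈ 0.24019608

0.240196


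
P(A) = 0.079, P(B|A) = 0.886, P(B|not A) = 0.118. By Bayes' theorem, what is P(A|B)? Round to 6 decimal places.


P(A|B) = P(B|A)*P(A) / P(B), P(B) = P(B|A)*P(A) + P(B|not A)*P(not A)
P(B|A)*P(A) = 0.886 * 0.079 = 0.069994
P(B|not A)*P(not A) = 0.118 * 0.921 = 0.108678
P(B) = 0.069994 + 0.108678 = 0.178672
P(A|B) = 0.069994 / 0.178672 ≈ 0.39174577

0.391746


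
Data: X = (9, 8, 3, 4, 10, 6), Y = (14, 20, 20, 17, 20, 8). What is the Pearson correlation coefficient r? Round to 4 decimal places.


r = sum((xi-xbar)(yi-ybar)) / sqrt(sum((xi-xbar)^2) * sum((yi-ybar)^2))
n = 6, xbar = 40/6 = 20/3 ≈ 6.666667, ybar = 99/6 = 16.5
Sxy = sum((xi-xbar)(yi-ybar)) = 2
Sxx = sum((xi-xbar)^2) = 118/3 ≈ 39.333333
Syy = sum((yi-ybar)^2) = 115.5
sqrt(Sxx*Syy) ≈ 67.401780
r = Sxy / sqrt(Sxx*Syy) = 2 / 67.401780 ≈ 0.029673

0.0297


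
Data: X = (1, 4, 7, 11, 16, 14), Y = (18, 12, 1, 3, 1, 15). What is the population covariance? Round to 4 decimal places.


Cov = (1/n)*sum((xi-xbar)(yi-ybar))
n = 6, xbar = 53/6 ≈ 8.833333, ybar = 50/6 = 25/3 ≈ 8.333333
sum((xi-xbar)(yi-ybar)) = -329/3 ≈ -109.666667
Cov = -109.666667 / 6 = -329/18 ≈ -18.277778

-18.2778


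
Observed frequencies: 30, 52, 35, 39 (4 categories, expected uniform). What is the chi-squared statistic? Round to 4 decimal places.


chi2 = sum((O-E)^2/E), E = total/4
total = 156, E = 156/4 = 39
(30 - 39)^2 / 39 = 81 / 39 = 27/13 ≈ 2.076923
(52 - 39)^2 / 39 = 169 / 39 = 13/3 ≈ 4.333333
(35 - 39)^2 / 39 = 16 / 39 = 16/39 ≈ 0.410256
(39 - 39)^2 / 39 = 0 / 39 = 0
chi2 = 266/39 ≈ 6.820513

6.8205


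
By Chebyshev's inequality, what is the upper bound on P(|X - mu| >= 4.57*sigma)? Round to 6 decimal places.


P <= 1/k^2
k^2 = 4.57^2 = 20.8849
1/k^2 = 1 / 20.8849 ≈ 0.04788148

0.047881


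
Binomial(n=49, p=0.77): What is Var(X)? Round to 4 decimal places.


Var = n*p*(1-p) = 49 * 0.77 * 0.23 = 8.6779

8.6779


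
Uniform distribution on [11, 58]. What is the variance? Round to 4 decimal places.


Var = (b-a)^2 / 12
(b-a)^2 = (58 - 11)^2 = 2209
Var = 2209/12 ≈ 184.083333

184.0833


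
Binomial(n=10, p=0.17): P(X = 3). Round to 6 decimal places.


P = C(n,k) * p^k * (1-p)^(n-k)
C(10,3) = 120
p^k = 0.17^3 = 0.004913
(1-p)^(n-k) = 0.83^7 ≈ 0.2713605
P = 120 * 0.004913 * 0.2713605 ≈ 0.159983

0.159983


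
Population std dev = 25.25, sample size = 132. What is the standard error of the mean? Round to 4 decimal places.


SE = sigma / sqrt(n)
sqrt(132) ≈ 11.489125
SE = 25.25 / 11.489125 ≈ 2.197730

2.1977


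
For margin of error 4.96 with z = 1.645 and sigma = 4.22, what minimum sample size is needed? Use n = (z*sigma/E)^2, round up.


z*sigma/E = 1.645 * 4.22 / 4.96 ≈ 1.399577
(z*sigma/E)^2 ≈ 1.958815
round up: n = 2

2


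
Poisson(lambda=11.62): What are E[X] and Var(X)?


E[X] = Var(X) = lambda = 11.62

11.62, 11.62


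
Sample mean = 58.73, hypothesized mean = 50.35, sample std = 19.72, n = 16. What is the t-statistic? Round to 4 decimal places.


t = (xbar - mu0) / (s/sqrt(n))
xbar - mu0 = 58.73 - 50.35 = 8.38
sqrt(16) = 4
s/sqrt(n) = 19.72 / 4 = 4.93
t = 8.38 / 4.93 = 838/493 ≈ 1.699797

1.6998


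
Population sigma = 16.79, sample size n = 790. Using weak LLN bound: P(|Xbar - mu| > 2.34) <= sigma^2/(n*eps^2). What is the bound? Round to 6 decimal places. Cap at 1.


bound = min(1, sigma^2/(n*eps^2))
sigma^2 = 16.79^2 = 281.9041
n*eps^2 = 790 * 2.34^2 = 790 * 5.4756 = 4325.724
sigma^2/(n*eps^2) = 281.9041 / 4325.724 ≈ 0.06516923

0.065169


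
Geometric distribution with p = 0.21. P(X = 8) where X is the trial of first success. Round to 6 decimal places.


P = (1-p)^(k-1) * p
(1-p)^(k-1) = 0.79^7 ≈ 0.1920391
P = 0.1920391 * 0.21 ≈ 0.04032821

0.040328


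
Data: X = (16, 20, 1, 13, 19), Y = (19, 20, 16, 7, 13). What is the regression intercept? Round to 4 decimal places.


a = ybar - b*xbar, where b = sum((xi-xbar)(yi-ybar)) / sum((xi-xbar)^2)
n = 5, xbar = 69/5 = 13.8, ybar = 75/5 = 15
Sxy = sum((xi-xbar)(yi-ybar)) = 23
Sxx = sum((xi-xbar)^2) = 234.8
b = Sxy / Sxx = 115/1174 ≈ 0.097956
a = 15 - 0.097956 * 13.8 = 16023/1174 ≈ 13.648211

13.6482


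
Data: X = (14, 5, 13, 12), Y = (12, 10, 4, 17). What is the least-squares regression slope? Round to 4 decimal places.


b = sum((xi-xbar)(yi-ybar)) / sum((xi-xbar)^2)
n = 4, xbar = 44/4 = 11, ybar = 43/4 = 10.75
Sxy = sum((xi-xbar)(yi-ybar)) = 1
Sxx = sum((xi-xbar)^2) = 50
b = Sxy / Sxx = 0.02

0.0200


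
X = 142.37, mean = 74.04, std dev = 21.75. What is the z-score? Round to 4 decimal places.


z = (X - mu) / sigma
X - mu = 142.37 - 74.04 = 68.33
z = 68.33 / 21.75 = 6833/2175 ≈ 3.141609

3.1416


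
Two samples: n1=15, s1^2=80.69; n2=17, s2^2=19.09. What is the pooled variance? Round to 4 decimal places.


sp^2 = ((n1-1)*s1^2 + (n2-1)*s2^2)/(n1+n2-2)
(n1-1)*s1^2 = 14 * 80.69 = 1129.66
(n2-1)*s2^2 = 16 * 19.09 = 305.44
numerator = 1129.66 + 305.44 = 1435.1
n1+n2-2 = 30
sp^2 = 1435.1 / 30 = 14351/300 ≈ 47.836667

47.8367


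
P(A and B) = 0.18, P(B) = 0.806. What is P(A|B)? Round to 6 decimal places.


P(A|B) = P(A and B) / P(B) = 0.18 / 0.806 = 90/403 ≈ 0.22332506

0.223325


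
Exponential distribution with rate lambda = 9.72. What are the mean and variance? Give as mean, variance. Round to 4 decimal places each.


mean = 1/lam, var = 1/lam^2
mean = 1 / 9.72 = 25/243 ≈ 0.102881
lam^2 = 9.72^2 = 94.4784
var = 1 / 94.4784 ≈ 0.010584

0.1029, 0.0106


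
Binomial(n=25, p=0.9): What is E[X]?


E[X] = n*p = 25 * 0.9 = 22.5

22.5


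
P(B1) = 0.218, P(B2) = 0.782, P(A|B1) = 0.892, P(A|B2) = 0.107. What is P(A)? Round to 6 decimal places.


P(A) = P(A|B1)*P(B1) + P(A|B2)*P(B2)
P(A|B1)*P(B1) = 0.892 * 0.218 = 0.194456
P(A|B2)*P(B2) = 0.107 * 0.782 = 0.083674
P(A) = 0.194456 + 0.083674 = 0.27813

0.278130


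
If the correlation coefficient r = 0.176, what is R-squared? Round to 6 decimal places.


R^2 = r^2 = (0.176)^2 = 0.030976

0.030976


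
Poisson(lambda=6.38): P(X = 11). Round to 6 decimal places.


P = e^(-lam) * lam^k / k!
e^(-6.38) ≈ 0.001695123
lam^k = 6.38^11 ≈ 712898114.264955
k! = 11! = 39916800
P = 0.001695123 * 712898114.264955 / 39916800 ≈ 0.030274

0.030274


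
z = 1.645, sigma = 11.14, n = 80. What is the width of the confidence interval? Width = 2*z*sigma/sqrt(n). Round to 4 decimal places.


width = 2*z*sigma/sqrt(n)
2*z*sigma = 2 * 1.645 * 11.14 = 36.6506
sqrt(80) ≈ 8.944272
width = 36.6506 / 8.944272 ≈ 4.097662

4.0977


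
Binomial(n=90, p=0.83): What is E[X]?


E[X] = n*p = 90 * 0.83 = 74.7

74.7


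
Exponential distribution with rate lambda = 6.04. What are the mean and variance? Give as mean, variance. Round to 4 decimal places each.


mean = 1/lam, var = 1/lam^2
mean = 1 / 6.04 = 25/151 ≈ 0.165563
lam^2 = 6.04^2 = 36.4816
var = 1 / 36.4816 ≈ 0.027411

0.1656, 0.0274


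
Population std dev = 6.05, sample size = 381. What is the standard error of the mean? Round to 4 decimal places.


SE = sigma / sqrt(n)
sqrt(381) ≈ 19.519221
SE = 6.05 / 19.519221 ≈ 0.309951

0.3100


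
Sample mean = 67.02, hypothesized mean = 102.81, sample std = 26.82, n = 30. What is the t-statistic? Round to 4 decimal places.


t = (xbar - mu0) / (s/sqrt(n))
xbar - mu0 = 67.02 - 102.81 = -35.79
sqrt(30) ≈ 5.47722558
s/sqrt(n) = 26.82 / 5.47722558 ≈ 4.89663966
t = -35.79 / 4.89663966 ≈ -7.309094

-7.3091


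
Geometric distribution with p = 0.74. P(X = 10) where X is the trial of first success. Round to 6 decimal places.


P = (1-p)^(k-1) * p
(1-p)^(k-1) = 0.26^9 ≈ 0.000005429504
P = 0.000005429504 * 0.74 ≈ 0.000004017833

0.000004


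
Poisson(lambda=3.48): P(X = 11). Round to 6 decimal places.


P = e^(-lam) * lam^k / k!
e^(-3.48) ≈ 0.03080741
lam^k = 3.48^11 ≈ 906508.088258
k! = 11! = 39916800
P = 0.03080741 * 906508.088258 / 39916800 ≈ 0.000700

0.000700


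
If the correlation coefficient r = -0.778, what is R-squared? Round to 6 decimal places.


R^2 = r^2 = (-0.778)^2 = 0.605284

0.605284


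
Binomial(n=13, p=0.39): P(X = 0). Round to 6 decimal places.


P = C(n,k) * p^k * (1-p)^(n-k)
C(13,0) = 1
p^k = 0.39^0 = 1
(1-p)^(n-k) = 0.61^13 ≈ 0.001619153
P = 1 * 1 * 0.001619153 ≈ 0.001619

0.001619


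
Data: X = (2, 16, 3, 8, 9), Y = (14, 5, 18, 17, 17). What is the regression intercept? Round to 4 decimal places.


a = ybar - b*xbar, where b = sum((xi-xbar)(yi-ybar)) / sum((xi-xbar)^2)
n = 5, xbar = 38/5 = 7.6, ybar = 71/5 = 14.2
Sxy = sum((xi-xbar)(yi-ybar)) = -88.6
Sxx = sum((xi-xbar)^2) = 125.2
b = Sxy / Sxx = -443/626 ≈ -0.707668
a = 14.2 - (-0.707668) * 7.6 = 6128/313 ≈ 19.578275

19.5783


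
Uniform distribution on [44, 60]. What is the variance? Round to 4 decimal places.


Var = (b-a)^2 / 12
(b-a)^2 = (60 - 44)^2 = 256
Var = 256/12 ≈ 21.333333

21.3333


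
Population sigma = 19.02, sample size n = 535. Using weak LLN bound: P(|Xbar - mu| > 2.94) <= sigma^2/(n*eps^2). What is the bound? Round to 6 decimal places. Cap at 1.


bound = min(1, sigma^2/(n*eps^2))
sigma^2 = 19.02^2 = 361.7604
n*eps^2 = 535 * 2.94^2 = 535 * 8.6436 = 4624.326
sigma^2/(n*eps^2) = 361.7604 / 4624.326 ≈ 0.07822987

0.078230


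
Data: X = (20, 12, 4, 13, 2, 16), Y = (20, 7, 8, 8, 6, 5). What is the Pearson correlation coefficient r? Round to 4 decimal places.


r = sum((xi-xbar)(yi-ybar)) / sqrt(sum((xi-xbar)^2) * sum((yi-ybar)^2))
n = 6, xbar = 67/6 ≈ 11.166667, ybar = 54/6 = 9
Sxy = sum((xi-xbar)(yi-ybar)) = 109
Sxx = sum((xi-xbar)^2) = 1445/6 ≈ 240.833333
Syy = sum((yi-ybar)^2) = 152
sqrt(Sxx*Syy) ≈ 191.328688
r = Sxy / sqrt(Sxx*Syy) = 109 / 191.328688 ≈ 0.569700

0.5697


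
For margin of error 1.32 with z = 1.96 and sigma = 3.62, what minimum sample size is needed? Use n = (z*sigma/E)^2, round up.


z*sigma/E = 1.96 * 3.62 / 1.32 = 8869/1650 ≈ 5.375152
(z*sigma/E)^2 ≈ 28.892254
round up: n = 29

29


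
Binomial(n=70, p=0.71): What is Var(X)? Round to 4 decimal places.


Var = n*p*(1-p) = 70 * 0.71 * 0.29 = 14.413

14.4130


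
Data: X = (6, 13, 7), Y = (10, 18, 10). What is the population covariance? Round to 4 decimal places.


Cov = (1/n)*sum((xi-xbar)(yi-ybar))
n = 3, xbar = 26/3 ≈ 8.666667, ybar = 38/3 ≈ 12.666667
sum((xi-xbar)(yi-ybar)) = 104/3 ≈ 34.666667
Cov = 34.666667 / 3 = 104/9 ≈ 11.555556

11.5556


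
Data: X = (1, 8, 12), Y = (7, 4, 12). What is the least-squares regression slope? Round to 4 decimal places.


b = sum((xi-xbar)(yi-ybar)) / sum((xi-xbar)^2)
n = 3, xbar = 21/3 = 7, ybar = 23/3 ≈ 7.666667
Sxy = sum((xi-xbar)(yi-ybar)) = 22
Sxx = sum((xi-xbar)^2) = 62
b = Sxy / Sxx = 11/31 ≈ 0.354839

0.3548


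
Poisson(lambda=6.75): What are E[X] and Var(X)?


E[X] = Var(X) = lambda = 6.75

6.75, 6.75


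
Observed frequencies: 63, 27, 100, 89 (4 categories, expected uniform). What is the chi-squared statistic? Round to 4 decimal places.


chi2 = sum((O-E)^2/E), E = total/4
total = 279, E = 279/4 = 69.75
(63 - 69.75)^2 / 69.75 = 45.5625 / 69.75 = 81/124 ≈ 0.653226
(27 - 69.75)^2 / 69.75 = 1827.5625 / 69.75 = 3249/124 ≈ 26.201613
(100 - 69.75)^2 / 69.75 = 915.0625 / 69.75 = 14641/1116 ≈ 13.119176
(89 - 69.75)^2 / 69.75 = 370.5625 / 69.75 = 5929/1116 ≈ 5.312724
chi2 = 12635/279 ≈ 45.286738

45.2867


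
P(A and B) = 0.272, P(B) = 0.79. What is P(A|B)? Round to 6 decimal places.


P(A|B) = P(A and B) / P(B) = 0.272 / 0.79 = 136/395 ≈ 0.34430380

0.344304


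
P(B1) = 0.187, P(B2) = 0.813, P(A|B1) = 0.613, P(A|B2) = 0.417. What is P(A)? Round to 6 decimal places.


P(A) = P(A|B1)*P(B1) + P(A|B2)*P(B2)
P(A|B1)*P(B1) = 0.613 * 0.187 = 0.114631
P(A|B2)*P(B2) = 0.417 * 0.813 = 0.339021
P(A) = 0.114631 + 0.339021 = 0.453652

0.453652


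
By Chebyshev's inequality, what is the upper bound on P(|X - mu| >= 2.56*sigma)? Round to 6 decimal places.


P <= 1/k^2
k^2 = 2.56^2 = 6.5536
1/k^2 = 1 / 6.5536 = 625/4096 ≈ 0.15258789

0.152588


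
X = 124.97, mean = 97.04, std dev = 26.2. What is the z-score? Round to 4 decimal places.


z = (X - mu) / sigma
X - mu = 124.97 - 97.04 = 27.93
z = 27.93 / 26.2 = 2793/2620 ≈ 1.066031

1.0660


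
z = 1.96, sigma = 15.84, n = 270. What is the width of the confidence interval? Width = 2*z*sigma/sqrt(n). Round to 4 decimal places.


width = 2*z*sigma/sqrt(n)
2*z*sigma = 2 * 1.96 * 15.84 = 62.0928
sqrt(270) ≈ 16.431677
width = 62.0928 / 16.431677 ≈ 3.778847

3.7788


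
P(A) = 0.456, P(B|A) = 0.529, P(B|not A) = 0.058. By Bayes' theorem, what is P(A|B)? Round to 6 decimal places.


P(A|B) = P(B|A)*P(A) / P(B), P(B) = P(B|A)*P(A) + P(B|not A)*P(not A)
P(B|A)*P(A) = 0.529 * 0.456 = 0.241224
P(B|not A)*P(not A) = 0.058 * 0.544 = 0.031552
P(B) = 0.241224 + 0.031552 = 0.272776
P(A|B) = 0.241224 / 0.272776 ≈ 0.88433000

0.884330


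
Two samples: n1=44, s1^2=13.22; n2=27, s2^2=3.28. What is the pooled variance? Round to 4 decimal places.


sp^2 = ((n1-1)*s1^2 + (n2-1)*s2^2)/(n1+n2-2)
(n1-1)*s1^2 = 43 * 13.22 = 568.46
(n2-1)*s2^2 = 26 * 3.28 = 85.28
numerator = 568.46 + 85.28 = 653.74
n1+n2-2 = 69
sp^2 = 653.74 / 69 = 32687/3450 ≈ 9.474493

9.4745


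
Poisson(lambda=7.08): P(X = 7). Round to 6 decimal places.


P = e^(-lam) * lam^k / k!
e^(-7.08) ≈ 0.0008417731
lam^k = 7.08^7 ≈ 891728.821829
k! = 7! = 5040
P = 0.0008417731 * 891728.821829 / 5040 ≈ 0.148935

0.148935


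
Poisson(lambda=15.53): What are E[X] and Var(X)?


E[X] = Var(X) = lambda = 15.53

15.53, 15.53


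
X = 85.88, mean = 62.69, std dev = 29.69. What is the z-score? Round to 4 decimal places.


z = (X - mu) / sigma
X - mu = 85.88 - 62.69 = 23.19
z = 23.19 / 29.69 = 2319/2969 ≈ 0.781071

0.7811


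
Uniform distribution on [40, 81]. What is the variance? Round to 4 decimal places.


Var = (b-a)^2 / 12
(b-a)^2 = (81 - 40)^2 = 1681
Var = 1681/12 ≈ 140.083333

140.0833


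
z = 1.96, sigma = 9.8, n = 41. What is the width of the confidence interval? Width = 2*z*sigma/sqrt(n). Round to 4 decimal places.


width = 2*z*sigma/sqrt(n)
2*z*sigma = 2 * 1.96 * 9.8 = 38.416
sqrt(41) ≈ 6.403124
width = 38.416 / 6.403124 ≈ 5.999571

5.9996


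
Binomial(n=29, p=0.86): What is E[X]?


E[X] = n*p = 29 * 0.86 = 24.94

24.94


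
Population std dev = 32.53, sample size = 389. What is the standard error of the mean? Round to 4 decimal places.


SE = sigma / sqrt(n)
sqrt(389) ≈ 19.723083
SE = 32.53 / 19.723083 ≈ 1.649336

1.6493


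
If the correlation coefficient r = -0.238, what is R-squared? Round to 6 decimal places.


R^2 = r^2 = (-0.238)^2 = 0.056644

0.056644


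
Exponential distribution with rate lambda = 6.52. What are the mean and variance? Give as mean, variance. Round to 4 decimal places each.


mean = 1/lam, var = 1/lam^2
mean = 1 / 6.52 = 25/163 ≈ 0.153374
lam^2 = 6.52^2 = 42.5104
var = 1 / 42.5104 ≈ 0.023524

0.1534, 0.0235


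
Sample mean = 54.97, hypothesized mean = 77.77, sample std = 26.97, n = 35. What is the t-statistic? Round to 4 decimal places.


t = (xbar - mu0) / (s/sqrt(n))
xbar - mu0 = 54.97 - 77.77 = -22.8
sqrt(35) ≈ 5.91607978
s/sqrt(n) = 26.97 / 5.91607978 ≈ 4.55876205
t = -22.8 / 4.55876205 ≈ -5.001358

-5.0014


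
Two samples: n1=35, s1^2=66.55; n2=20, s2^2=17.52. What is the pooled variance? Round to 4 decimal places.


sp^2 = ((n1-1)*s1^2 + (n2-1)*s2^2)/(n1+n2-2)
(n1-1)*s1^2 = 34 * 66.55 = 2262.7
(n2-1)*s2^2 = 19 * 17.52 = 332.88
numerator = 2262.7 + 332.88 = 2595.58
n1+n2-2 = 53
sp^2 = 2595.58 / 53 = 129779/2650 ≈ 48.973208

48.9732


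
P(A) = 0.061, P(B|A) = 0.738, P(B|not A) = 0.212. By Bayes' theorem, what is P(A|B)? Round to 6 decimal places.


P(A|B) = P(B|A)*P(A) / P(B), P(B) = P(B|A)*P(A) + P(B|not A)*P(not A)
P(B|A)*P(A) = 0.738 * 0.061 = 0.045018
P(B|not A)*P(not A) = 0.212 * 0.939 = 0.199068
P(B) = 0.045018 + 0.199068 = 0.244086
P(A|B) = 0.045018 / 0.244086 ≈ 0.18443499

0.184435


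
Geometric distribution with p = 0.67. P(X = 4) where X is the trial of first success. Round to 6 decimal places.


P = (1-p)^(k-1) * p
(1-p)^(k-1) = 0.33^3 = 0.035937
P = 0.035937 * 0.67 = 0.02407779

0.024078


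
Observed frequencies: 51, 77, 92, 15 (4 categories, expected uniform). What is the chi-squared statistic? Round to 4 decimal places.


chi2 = sum((O-E)^2/E), E = total/4
total = 235, E = 235/4 = 58.75
(51 - 58.75)^2 / 58.75 = 60.0625 / 58.75 = 961/940 ≈ 1.022340
(77 - 58.75)^2 / 58.75 = 333.0625 / 58.75 = 5329/940 ≈ 5.669149
(92 - 58.75)^2 / 58.75 = 1105.5625 / 58.75 = 17689/940 ≈ 18.818085
(15 - 58.75)^2 / 58.75 = 1914.0625 / 58.75 = 6125/188 ≈ 32.579787
chi2 = 13651/235 ≈ 58.089362

58.0894


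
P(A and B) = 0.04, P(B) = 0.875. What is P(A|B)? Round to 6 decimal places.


P(A|B) = P(A and B) / P(B) = 0.04 / 0.875 = 8/175 ≈ 0.04571429

0.045714


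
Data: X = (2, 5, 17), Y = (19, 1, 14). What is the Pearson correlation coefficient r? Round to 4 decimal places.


r = sum((xi-xbar)(yi-ybar)) / sqrt(sum((xi-xbar)^2) * sum((yi-ybar)^2))
n = 3, xbar = 24/3 = 8, ybar = 34/3 ≈ 11.333333
Sxy = sum((xi-xbar)(yi-ybar)) = 9
Sxx = sum((xi-xbar)^2) = 126
Syy = sum((yi-ybar)^2) = 518/3 ≈ 172.666667
sqrt(Sxx*Syy) ≈ 147.499153
r = Sxy / sqrt(Sxx*Syy) = 9 / 147.499153 ≈ 0.061017

0.0610


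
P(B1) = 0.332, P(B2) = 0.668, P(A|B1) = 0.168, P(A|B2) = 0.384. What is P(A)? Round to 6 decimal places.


P(A) = P(A|B1)*P(B1) + P(A|B2)*P(B2)
P(A|B1)*P(B1) = 0.168 * 0.332 = 0.055776
P(A|B2)*P(B2) = 0.384 * 0.668 = 0.256512
P(A) = 0.055776 + 0.256512 = 0.312288

0.312288


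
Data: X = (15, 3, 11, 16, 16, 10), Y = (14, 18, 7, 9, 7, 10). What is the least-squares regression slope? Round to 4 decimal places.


b = sum((xi-xbar)(yi-ybar)) / sum((xi-xbar)^2)
n = 6, xbar = 71/6 ≈ 11.833333, ybar = 65/6 ≈ 10.833333
Sxy = sum((xi-xbar)(yi-ybar)) = -433/6 ≈ -72.166667
Sxx = sum((xi-xbar)^2) = 761/6 ≈ 126.833333
b = Sxy / Sxx = -433/761 ≈ -0.568988

-0.5690


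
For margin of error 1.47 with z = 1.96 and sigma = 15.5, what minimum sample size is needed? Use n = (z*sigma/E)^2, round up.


z*sigma/E = 1.96 * 15.5 / 1.47 = 62/3 ≈ 20.666667
(z*sigma/E)^2 = 3844/9 ≈ 427.111111
round up: n = 428

428


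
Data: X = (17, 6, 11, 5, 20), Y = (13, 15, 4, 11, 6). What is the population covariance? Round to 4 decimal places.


Cov = (1/n)*sum((xi-xbar)(yi-ybar))
n = 5, xbar = 59/5 = 11.8, ybar = 49/5 = 9.8
sum((xi-xbar)(yi-ybar)) = -48.2
Cov = -48.2 / 5 = -9.64

-9.6400


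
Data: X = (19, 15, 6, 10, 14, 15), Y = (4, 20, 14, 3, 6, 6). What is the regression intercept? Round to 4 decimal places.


a = ybar - b*xbar, where b = sum((xi-xbar)(yi-ybar)) / sum((xi-xbar)^2)
n = 6, xbar = 79/6 ≈ 13.166667, ybar = 53/6 ≈ 8.833333
Sxy = sum((xi-xbar)(yi-ybar)) = -203/6 ≈ -33.833333
Sxx = sum((xi-xbar)^2) = 617/6 ≈ 102.833333
b = Sxy / Sxx = -203/617 ≈ -0.329011
a = 8.833333 - (-0.329011) * 13.166667 = 8123/617 ≈ 13.165316

13.1653


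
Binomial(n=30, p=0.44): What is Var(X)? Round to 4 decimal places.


Var = n*p*(1-p) = 30 * 0.44 * 0.56 = 7.392

7.3920


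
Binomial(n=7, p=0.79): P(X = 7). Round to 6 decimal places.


P = C(n,k) * p^k * (1-p)^(n-k)
C(7,7) = 1
p^k = 0.79^7 ≈ 0.1920391
(1-p)^(n-k) = 0.21^0 = 1
P = 1 * 0.1920391 * 1 ≈ 0.192039

0.192039


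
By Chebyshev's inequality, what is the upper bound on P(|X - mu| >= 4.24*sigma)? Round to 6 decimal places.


P <= 1/k^2
k^2 = 4.24^2 = 17.9776
1/k^2 = 1 / 17.9776 ≈ 0.05562478

0.055625


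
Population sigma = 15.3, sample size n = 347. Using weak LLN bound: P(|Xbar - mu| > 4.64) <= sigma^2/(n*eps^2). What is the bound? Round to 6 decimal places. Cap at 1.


bound = min(1, sigma^2/(n*eps^2))
sigma^2 = 15.3^2 = 234.09
n*eps^2 = 347 * 4.64^2 = 347 * 21.5296 = 7470.7712
sigma^2/(n*eps^2) = 234.09 / 7470.7712 ≈ 0.03133411

0.031334
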